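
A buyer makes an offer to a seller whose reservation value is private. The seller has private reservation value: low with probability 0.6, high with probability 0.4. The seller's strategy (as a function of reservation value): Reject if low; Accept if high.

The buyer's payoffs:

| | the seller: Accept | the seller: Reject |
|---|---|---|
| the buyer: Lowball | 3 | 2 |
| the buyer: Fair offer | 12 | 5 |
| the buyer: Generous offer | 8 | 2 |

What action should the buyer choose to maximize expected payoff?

E[Lowball] = 0.6·(2) + 0.4·(3) = 2.4
E[Fair offer] = 0.6·(5) + 0.4·(12) = 7.8
E[Generous offer] = 0.6·(2) + 0.4·(8) = 4.4
Best response: Fair offer (7.8 is the largest).

Fair offer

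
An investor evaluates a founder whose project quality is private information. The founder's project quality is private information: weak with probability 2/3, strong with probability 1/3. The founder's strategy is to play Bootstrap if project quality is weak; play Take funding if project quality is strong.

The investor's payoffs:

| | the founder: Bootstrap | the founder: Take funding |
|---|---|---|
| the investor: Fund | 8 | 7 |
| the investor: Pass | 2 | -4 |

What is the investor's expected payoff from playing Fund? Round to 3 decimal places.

E[Fund] = 2/3·8 + 1/3·7 = 16/3 + 7/3 = 23/3

7.667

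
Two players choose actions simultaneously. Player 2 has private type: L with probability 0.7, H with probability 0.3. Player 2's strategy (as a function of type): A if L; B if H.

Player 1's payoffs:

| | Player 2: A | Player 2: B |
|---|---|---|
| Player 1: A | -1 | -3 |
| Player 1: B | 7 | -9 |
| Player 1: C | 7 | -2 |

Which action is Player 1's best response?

E[A] = 0.7·(-1) + 0.3·(-3) = -1.6
E[B] = 0.7·(7) + 0.3·(-9) = 2.2
E[C] = 0.7·(7) + 0.3·(-2) = 4.3
Best response: C (4.3 is the largest).

C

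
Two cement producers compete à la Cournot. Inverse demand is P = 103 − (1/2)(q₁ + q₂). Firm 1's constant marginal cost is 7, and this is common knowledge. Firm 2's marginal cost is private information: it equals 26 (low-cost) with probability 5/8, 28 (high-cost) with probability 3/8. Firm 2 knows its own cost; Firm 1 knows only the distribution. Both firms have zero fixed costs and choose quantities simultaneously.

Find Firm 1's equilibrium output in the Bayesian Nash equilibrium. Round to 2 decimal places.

77.17

Type-c best response for Firm 2: q₂(c) = (103 − c) − q₁/2.
Firm 1 maximizes expected profit; its first-order condition is 103 − q₁ − (1/2)E[q₂] − 7 = 0.
Substituting E[q₂] and solving: E[c₂] = 26.75, so q₁ = (103 − 2·7 + 26.75)/(3/2) = 77.1667.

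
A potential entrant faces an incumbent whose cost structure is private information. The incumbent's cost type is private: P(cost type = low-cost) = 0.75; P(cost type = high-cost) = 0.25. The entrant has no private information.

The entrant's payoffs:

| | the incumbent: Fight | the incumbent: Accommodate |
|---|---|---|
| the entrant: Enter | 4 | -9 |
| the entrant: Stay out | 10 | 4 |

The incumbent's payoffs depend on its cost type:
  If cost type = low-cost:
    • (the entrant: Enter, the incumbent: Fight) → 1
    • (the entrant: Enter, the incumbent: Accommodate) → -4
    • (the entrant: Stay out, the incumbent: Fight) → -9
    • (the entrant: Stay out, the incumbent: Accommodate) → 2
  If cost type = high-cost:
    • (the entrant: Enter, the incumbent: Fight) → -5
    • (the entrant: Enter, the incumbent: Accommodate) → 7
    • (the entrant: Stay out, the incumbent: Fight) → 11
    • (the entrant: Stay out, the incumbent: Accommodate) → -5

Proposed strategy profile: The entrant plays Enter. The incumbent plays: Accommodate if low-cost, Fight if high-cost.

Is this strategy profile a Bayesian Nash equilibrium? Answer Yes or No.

No

A profile is a BNE iff every type of every player is best-responding given beliefs about the other side.
The entrant plays Enter: E[Enter] = 0.75·(-9) + 0.25·(4) = -5.75; E[Stay out] = 5.5. Not best-responding. ✗
The incumbent (cost type low-cost), facing Enter: Fight gives 1, Accommodate gives -4. Proposed Accommodate is not best — profitable deviation exists. ✗
The incumbent (cost type high-cost), facing Enter: Fight gives -5, Accommodate gives 7. Proposed Fight is not best — profitable deviation exists. ✗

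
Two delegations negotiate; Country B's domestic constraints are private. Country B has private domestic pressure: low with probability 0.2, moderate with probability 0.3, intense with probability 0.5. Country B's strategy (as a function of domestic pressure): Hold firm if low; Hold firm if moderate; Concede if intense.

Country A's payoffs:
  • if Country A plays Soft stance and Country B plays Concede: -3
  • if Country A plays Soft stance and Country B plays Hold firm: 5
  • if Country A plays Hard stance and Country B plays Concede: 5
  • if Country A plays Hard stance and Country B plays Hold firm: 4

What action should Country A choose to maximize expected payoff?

E[Soft stance] = 0.2·(5) + 0.3·(5) + 0.5·(-3) = 1
E[Hard stance] = 0.2·(4) + 0.3·(4) + 0.5·(5) = 4.5
Best response: Hard stance (4.5 is the largest).

Hard stance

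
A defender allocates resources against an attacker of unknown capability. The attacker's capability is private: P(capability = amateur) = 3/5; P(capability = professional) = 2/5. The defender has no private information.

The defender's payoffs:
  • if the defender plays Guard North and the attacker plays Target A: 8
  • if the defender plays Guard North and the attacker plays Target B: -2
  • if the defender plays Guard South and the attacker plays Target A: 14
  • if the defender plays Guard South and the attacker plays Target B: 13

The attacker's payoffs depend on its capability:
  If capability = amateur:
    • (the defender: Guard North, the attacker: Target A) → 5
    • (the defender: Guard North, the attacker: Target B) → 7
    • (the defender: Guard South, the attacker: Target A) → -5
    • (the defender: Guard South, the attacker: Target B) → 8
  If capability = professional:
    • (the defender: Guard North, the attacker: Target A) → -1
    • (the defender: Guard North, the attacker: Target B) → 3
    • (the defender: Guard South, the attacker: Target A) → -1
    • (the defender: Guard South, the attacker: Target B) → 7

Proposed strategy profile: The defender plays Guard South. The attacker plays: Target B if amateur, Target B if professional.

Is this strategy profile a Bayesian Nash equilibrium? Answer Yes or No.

A profile is a BNE iff every type of every player is best-responding given beliefs about the other side.
The defender plays Guard South: E[Guard South] = 3/5·(13) + 2/5·(13) = 13; E[Guard North] = -2. Best-responding. ✓
The attacker (capability amateur), facing Guard South: Target A gives -5, Target B gives 8. Proposed Target B is best. ✓
The attacker (capability professional), facing Guard South: Target A gives -1, Target B gives 7. Proposed Target B is best. ✓

Yes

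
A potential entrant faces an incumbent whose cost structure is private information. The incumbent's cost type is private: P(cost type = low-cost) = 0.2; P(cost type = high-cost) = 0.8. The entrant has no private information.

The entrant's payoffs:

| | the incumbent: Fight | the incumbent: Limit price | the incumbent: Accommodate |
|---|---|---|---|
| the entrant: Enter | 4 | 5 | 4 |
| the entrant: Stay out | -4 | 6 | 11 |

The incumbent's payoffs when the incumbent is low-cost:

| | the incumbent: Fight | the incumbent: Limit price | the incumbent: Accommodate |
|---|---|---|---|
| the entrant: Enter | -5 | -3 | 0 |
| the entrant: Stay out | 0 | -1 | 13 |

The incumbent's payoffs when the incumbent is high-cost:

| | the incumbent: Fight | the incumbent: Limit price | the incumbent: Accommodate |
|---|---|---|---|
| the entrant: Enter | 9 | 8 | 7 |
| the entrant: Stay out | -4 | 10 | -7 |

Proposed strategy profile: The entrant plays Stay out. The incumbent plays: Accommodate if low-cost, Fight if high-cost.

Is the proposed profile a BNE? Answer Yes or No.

No

The entrant plays Stay out: E[Stay out] = 0.2·(11) + 0.8·(-4) = -1; E[Enter] = 4. Not best-responding. ✗
The incumbent (cost type low-cost), facing Stay out: Fight gives 0, Limit price gives -1, Accommodate gives 13. Proposed Accommodate is best. ✓
The incumbent (cost type high-cost), facing Stay out: Fight gives -4, Limit price gives 10, Accommodate gives -7. Proposed Fight is not best — profitable deviation exists. ✗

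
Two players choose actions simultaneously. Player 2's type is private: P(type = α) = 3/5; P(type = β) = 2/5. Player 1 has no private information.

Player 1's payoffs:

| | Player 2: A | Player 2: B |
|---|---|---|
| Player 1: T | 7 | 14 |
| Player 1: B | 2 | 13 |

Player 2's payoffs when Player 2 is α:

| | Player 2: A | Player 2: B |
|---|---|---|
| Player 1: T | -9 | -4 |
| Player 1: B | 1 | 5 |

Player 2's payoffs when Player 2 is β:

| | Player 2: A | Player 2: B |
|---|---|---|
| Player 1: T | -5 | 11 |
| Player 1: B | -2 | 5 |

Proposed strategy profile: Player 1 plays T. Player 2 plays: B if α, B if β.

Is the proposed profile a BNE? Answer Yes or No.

Yes

Player 1 plays T: E[T] = 3/5·(14) + 2/5·(14) = 14; E[B] = 13. Best-responding. ✓
Player 2 (type α), facing T: A gives -9, B gives -4. Proposed B is best. ✓
Player 2 (type β), facing T: A gives -5, B gives 11. Proposed B is best. ✓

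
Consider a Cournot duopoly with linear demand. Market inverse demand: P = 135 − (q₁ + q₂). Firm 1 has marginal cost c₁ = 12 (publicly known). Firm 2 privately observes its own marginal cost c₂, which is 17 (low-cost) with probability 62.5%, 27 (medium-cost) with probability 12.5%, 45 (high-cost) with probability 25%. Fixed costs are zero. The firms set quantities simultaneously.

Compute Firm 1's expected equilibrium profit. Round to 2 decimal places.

Each type of Firm 2 best-responds to q₁; Firm 1 best-responds to the expected q₂ over Firm 2's types.
Firm 2 with cost c maximizes (135 − (q₁+q₂) − c)·q₂, giving q₂(c) = (135 − c − q₁)/2.
E[c₂] = 0.625·17 + 0.125·27 + 0.25·45 = 25.25
Firm 1's FOC against E[q₂] yields q₁ = (135 − 2·12 + E[c₂])/3 = (135 − 24 + 25.25)/3 = 45.4167.
E[P] = 135 − (q₁ + E[q₂]) = 57.4167; Firm 1's expected profit = (E[P] − 12)·q₁ = (57.4167 − 12)·45.4167 = 2062.67.

2062.67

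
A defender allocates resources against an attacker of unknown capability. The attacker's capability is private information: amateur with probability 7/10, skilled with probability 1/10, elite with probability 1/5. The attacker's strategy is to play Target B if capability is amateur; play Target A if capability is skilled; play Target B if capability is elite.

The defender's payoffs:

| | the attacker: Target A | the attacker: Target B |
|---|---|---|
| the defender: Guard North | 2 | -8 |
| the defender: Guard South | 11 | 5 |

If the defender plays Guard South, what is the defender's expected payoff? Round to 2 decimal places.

5.60

E[Guard South] = 7/10·5 + 1/10·11 + 1/5·5 = 7/2 + 11/10 + 1 = 28/5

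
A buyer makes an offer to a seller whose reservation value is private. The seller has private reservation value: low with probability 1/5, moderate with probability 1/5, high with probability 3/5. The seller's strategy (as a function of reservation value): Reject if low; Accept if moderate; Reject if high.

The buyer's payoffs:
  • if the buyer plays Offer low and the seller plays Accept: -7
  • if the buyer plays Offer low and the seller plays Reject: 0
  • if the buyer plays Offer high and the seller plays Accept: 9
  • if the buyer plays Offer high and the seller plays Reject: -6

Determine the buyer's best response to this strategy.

Compute the buyer's expected payoff for each action, taking the expectation over the seller's type.
E[Offer low] = 1/5·(0) + 1/5·(-7) + 3/5·(0) = -7/5
E[Offer high] = 1/5·(-6) + 1/5·(9) + 3/5·(-6) = -3
Best response: Offer low (-7/5 is the largest).

Offer low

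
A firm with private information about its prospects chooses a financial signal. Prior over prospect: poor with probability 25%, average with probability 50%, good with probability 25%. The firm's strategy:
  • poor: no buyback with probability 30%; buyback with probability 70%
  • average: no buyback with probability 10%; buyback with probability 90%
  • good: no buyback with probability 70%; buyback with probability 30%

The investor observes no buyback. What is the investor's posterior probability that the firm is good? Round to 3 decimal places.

Apply Bayes' rule using the sender's strategy as the likelihood.
P(no buyback) = 0.25·0.3 + 0.5·0.1 + 0.25·0.7 = 0.3
P(good | no buyback) = (0.25·0.7) / 0.3 = 0.175 / 0.3 = 0.583333

0.583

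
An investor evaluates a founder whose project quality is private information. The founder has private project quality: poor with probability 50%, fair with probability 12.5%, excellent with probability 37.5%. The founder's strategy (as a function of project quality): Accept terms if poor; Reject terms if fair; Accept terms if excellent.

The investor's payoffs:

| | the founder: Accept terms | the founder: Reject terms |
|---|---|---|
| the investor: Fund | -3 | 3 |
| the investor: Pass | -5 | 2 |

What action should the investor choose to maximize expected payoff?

Compute the investor's expected payoff for each action, taking the expectation over the founder's type.
E[Fund] = 0.5·(-3) + 0.125·(3) + 0.375·(-3) = -2.25
E[Pass] = 0.5·(-5) + 0.125·(2) + 0.375·(-5) = -4.125
Best response: Fund (-2.25 is the largest).

Fund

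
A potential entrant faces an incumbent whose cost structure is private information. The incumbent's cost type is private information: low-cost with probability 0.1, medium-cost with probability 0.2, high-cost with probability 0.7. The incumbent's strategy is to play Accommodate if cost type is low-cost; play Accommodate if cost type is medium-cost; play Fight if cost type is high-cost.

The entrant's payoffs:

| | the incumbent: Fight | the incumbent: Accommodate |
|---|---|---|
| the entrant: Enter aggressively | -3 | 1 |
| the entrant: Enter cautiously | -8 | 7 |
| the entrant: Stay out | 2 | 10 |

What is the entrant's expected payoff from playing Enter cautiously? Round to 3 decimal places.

-3.500

E[Enter cautiously] = 0.1·7 + 0.2·7 + 0.7·(-8) = 0.7 + 1.4 + (-5.6) = -3.5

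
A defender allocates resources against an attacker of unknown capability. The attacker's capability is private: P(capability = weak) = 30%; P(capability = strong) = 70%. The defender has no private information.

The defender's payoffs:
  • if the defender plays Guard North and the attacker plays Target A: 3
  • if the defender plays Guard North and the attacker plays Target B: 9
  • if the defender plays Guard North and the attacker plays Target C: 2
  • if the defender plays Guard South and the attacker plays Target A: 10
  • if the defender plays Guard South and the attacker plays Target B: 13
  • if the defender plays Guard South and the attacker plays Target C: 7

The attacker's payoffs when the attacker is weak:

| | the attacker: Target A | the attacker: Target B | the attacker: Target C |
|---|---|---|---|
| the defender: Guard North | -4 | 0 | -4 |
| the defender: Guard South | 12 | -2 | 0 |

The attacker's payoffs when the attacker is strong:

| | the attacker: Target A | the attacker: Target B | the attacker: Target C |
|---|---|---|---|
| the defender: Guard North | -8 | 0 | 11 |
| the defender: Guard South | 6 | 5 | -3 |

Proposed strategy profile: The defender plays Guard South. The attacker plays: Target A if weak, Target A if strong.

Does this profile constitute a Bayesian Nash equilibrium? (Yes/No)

Yes

A profile is a BNE iff every type of every player is best-responding given beliefs about the other side.
The defender plays Guard South: E[Guard South] = 0.3·(10) + 0.7·(10) = 10; E[Guard North] = 3. Best-responding. ✓
The attacker (capability weak), facing Guard South: Target A gives 12, Target B gives -2, Target C gives 0. Proposed Target A is best. ✓
The attacker (capability strong), facing Guard South: Target A gives 6, Target B gives 5, Target C gives -3. Proposed Target A is best. ✓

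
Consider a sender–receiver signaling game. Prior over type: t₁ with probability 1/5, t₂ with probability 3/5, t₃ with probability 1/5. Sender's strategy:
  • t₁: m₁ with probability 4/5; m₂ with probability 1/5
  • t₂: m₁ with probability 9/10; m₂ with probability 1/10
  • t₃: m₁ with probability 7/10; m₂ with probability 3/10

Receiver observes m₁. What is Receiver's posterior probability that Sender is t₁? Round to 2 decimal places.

P(m₁) = (1/5)·(4/5) + (3/5)·(9/10) + (1/5)·(7/10) = 21/25
P(t₁ | m₁) = ((1/5)·(4/5)) / (21/25) = (4/25) / (21/25) = 4/21

0.19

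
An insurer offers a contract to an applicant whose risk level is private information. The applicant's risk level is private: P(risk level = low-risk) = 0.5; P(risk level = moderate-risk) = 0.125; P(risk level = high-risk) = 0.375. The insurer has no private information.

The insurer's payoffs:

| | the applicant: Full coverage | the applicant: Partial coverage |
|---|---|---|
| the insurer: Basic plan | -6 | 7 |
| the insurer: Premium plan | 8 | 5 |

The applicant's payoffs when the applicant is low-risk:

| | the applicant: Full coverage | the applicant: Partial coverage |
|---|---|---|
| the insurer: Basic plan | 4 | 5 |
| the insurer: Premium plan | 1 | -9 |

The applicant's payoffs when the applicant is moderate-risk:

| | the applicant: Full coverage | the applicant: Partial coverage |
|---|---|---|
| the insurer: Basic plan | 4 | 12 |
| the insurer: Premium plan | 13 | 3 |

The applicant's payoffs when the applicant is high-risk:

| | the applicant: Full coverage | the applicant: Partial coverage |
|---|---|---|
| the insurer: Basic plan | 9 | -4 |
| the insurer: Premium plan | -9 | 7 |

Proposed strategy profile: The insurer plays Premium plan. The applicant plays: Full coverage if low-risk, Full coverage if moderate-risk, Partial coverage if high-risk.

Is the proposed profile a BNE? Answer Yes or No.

Yes

A profile is a BNE iff every type of every player is best-responding given beliefs about the other side.
The insurer plays Premium plan: E[Premium plan] = 0.5·(8) + 0.125·(8) + 0.375·(5) = 6.875; E[Basic plan] = -1.125. Best-responding. ✓
The applicant (risk level low-risk), facing Premium plan: Full coverage gives 1, Partial coverage gives -9. Proposed Full coverage is best. ✓
The applicant (risk level moderate-risk), facing Premium plan: Full coverage gives 13, Partial coverage gives 3. Proposed Full coverage is best. ✓
The applicant (risk level high-risk), facing Premium plan: Full coverage gives -9, Partial coverage gives 7. Proposed Partial coverage is best. ✓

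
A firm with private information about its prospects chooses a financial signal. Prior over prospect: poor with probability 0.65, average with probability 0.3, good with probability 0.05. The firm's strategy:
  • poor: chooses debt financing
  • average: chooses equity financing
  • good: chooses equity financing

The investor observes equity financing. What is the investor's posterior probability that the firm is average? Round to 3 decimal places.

0.857

P(equity financing) = 0.65·0 + 0.3·1 + 0.05·1 = 0.35
P(average | equity financing) = (0.3·1) / 0.35 = 0.3 / 0.35 = 0.857143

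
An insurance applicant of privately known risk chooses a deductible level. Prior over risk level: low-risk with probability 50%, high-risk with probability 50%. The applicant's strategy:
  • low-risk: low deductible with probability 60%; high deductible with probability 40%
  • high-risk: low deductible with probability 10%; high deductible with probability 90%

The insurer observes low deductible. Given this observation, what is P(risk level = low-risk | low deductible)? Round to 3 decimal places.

0.857

P(low deductible) = 0.5·0.6 + 0.5·0.1 = 0.35
P(low-risk | low deductible) = (0.5·0.6) / 0.35 = 0.3 / 0.35 = 0.857143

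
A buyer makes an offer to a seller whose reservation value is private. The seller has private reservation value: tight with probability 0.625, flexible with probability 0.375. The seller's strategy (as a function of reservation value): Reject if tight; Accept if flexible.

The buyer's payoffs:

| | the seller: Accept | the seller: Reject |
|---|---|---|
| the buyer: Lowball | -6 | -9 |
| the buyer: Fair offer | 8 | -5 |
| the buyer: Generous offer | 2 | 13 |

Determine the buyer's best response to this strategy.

E[Lowball] = 0.625·(-9) + 0.375·(-6) = -7.875
E[Fair offer] = 0.625·(-5) + 0.375·(8) = -0.125
E[Generous offer] = 0.625·(13) + 0.375·(2) = 8.875
Best response: Generous offer (8.875 is the largest).

Generous offer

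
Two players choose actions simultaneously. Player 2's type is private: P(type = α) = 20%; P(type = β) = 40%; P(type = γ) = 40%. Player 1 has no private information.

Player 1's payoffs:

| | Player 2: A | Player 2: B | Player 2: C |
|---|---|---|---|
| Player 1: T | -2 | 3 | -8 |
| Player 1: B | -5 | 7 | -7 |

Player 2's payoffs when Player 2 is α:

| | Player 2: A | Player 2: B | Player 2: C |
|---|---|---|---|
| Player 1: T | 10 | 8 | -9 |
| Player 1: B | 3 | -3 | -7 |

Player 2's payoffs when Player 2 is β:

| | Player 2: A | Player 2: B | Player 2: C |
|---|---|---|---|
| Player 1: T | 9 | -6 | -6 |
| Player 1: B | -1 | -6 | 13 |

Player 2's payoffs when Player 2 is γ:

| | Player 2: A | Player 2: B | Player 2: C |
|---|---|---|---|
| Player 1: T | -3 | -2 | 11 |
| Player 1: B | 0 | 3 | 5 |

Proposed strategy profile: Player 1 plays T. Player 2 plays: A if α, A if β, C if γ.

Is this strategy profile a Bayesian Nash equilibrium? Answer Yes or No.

Yes

Player 1 plays T: E[T] = 0.2·(-2) + 0.4·(-2) + 0.4·(-8) = -4.4; E[B] = -5.8. Best-responding. ✓
Player 2 (type α), facing T: A gives 10, B gives 8, C gives -9. Proposed A is best. ✓
Player 2 (type β), facing T: A gives 9, B gives -6, C gives -6. Proposed A is best. ✓
Player 2 (type γ), facing T: A gives -3, B gives -2, C gives 11. Proposed C is best. ✓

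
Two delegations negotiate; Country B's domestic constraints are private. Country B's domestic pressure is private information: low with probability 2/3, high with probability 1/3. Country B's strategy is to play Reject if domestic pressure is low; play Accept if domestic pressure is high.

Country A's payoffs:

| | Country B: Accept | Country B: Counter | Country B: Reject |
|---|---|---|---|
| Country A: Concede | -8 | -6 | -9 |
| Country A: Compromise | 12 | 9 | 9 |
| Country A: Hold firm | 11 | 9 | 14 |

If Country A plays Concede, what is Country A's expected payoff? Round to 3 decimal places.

E[Concede] = 2/3·(-9) + 1/3·(-8) = (-6) + (-8/3) = -26/3

-8.667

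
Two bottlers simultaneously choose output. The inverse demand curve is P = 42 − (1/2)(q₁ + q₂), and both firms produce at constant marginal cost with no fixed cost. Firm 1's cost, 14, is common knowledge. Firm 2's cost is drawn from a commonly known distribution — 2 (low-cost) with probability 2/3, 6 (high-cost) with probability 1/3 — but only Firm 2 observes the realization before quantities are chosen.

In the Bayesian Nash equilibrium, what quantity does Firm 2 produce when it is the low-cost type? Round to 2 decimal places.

Type-c best response for Firm 2: q₂(c) = (42 − c) − q₁/2.
Firm 1 maximizes expected profit; its first-order condition is 42 − q₁ − (1/2)E[q₂] − 14 = 0.
Substituting E[q₂] and solving: E[c₂] = 3.33333, so q₁ = (42 − 2·14 + 3.33333)/(3/2) = 11.5556.
q₂(low-cost) = (42 − 2 − (1/2)·11.5556) = 34.2222.

34.22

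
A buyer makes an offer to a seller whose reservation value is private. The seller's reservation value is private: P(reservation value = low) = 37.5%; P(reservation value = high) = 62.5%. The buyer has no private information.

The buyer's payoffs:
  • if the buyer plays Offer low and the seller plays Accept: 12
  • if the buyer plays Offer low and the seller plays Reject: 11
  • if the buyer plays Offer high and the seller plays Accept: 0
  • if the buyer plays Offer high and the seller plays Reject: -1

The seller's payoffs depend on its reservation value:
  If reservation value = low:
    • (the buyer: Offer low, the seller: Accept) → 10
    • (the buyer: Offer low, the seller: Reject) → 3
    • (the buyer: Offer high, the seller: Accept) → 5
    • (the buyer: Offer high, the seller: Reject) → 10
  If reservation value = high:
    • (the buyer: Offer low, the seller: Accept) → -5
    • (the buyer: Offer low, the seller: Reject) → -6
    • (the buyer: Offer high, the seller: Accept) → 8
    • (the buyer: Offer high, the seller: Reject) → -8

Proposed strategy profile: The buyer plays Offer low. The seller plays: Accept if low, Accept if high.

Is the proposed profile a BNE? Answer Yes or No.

The buyer plays Offer low: E[Offer low] = 0.375·(12) + 0.625·(12) = 12; E[Offer high] = 0. Best-responding. ✓
The seller (reservation value low), facing Offer low: Accept gives 10, Reject gives 3. Proposed Accept is best. ✓
The seller (reservation value high), facing Offer low: Accept gives -5, Reject gives -6. Proposed Accept is best. ✓

Yes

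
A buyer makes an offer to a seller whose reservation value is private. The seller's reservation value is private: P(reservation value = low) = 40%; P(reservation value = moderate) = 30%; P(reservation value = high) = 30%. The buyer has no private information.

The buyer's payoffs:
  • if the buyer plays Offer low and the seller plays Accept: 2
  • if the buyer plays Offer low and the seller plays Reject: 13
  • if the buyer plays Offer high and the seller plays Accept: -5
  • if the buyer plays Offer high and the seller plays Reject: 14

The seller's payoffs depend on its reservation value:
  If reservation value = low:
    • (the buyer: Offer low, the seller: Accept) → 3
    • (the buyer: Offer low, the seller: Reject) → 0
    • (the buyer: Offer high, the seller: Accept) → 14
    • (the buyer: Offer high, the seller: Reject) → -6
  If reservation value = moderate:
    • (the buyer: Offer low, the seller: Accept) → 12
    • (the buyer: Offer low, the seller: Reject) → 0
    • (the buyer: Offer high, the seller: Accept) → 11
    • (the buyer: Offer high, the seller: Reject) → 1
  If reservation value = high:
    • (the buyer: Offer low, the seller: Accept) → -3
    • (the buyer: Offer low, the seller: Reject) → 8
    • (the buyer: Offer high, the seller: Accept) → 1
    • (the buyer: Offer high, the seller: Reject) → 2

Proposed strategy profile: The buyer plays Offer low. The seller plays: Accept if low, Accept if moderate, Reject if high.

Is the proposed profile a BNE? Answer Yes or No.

The buyer plays Offer low: E[Offer low] = 0.4·(2) + 0.3·(2) + 0.3·(13) = 5.3; E[Offer high] = 0.7. Best-responding. ✓
The seller (reservation value low), facing Offer low: Accept gives 3, Reject gives 0. Proposed Accept is best. ✓
The seller (reservation value moderate), facing Offer low: Accept gives 12, Reject gives 0. Proposed Accept is best. ✓
The seller (reservation value high), facing Offer low: Accept gives -3, Reject gives 8. Proposed Reject is best. ✓

Yes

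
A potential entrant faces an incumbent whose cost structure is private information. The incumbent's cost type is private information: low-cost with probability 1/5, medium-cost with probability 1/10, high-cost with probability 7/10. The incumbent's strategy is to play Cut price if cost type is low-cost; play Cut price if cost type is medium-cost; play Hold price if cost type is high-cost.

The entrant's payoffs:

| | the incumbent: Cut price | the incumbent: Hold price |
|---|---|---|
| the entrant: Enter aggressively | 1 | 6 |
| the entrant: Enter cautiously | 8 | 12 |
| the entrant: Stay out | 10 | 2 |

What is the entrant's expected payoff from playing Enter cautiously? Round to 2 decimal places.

Take the expectation over the incumbent's cost type, weighting each type's action by its prior probability.
E[Enter cautiously] = 1/5·8 + 1/10·8 + 7/10·12 = 8/5 + 4/5 + 42/5 = 54/5

10.80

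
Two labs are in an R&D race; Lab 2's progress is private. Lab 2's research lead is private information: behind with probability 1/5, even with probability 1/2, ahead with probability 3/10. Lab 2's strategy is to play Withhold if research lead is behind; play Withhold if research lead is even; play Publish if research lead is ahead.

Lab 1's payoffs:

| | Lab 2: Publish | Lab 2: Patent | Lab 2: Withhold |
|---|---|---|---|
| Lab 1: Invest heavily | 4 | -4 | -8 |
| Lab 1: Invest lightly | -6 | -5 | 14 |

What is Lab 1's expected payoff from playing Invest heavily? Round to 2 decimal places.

E[Invest heavily] = 1/5·(-8) + 1/2·(-8) + 3/10·4 = (-8/5) + (-4) + 6/5 = -22/5

-4.40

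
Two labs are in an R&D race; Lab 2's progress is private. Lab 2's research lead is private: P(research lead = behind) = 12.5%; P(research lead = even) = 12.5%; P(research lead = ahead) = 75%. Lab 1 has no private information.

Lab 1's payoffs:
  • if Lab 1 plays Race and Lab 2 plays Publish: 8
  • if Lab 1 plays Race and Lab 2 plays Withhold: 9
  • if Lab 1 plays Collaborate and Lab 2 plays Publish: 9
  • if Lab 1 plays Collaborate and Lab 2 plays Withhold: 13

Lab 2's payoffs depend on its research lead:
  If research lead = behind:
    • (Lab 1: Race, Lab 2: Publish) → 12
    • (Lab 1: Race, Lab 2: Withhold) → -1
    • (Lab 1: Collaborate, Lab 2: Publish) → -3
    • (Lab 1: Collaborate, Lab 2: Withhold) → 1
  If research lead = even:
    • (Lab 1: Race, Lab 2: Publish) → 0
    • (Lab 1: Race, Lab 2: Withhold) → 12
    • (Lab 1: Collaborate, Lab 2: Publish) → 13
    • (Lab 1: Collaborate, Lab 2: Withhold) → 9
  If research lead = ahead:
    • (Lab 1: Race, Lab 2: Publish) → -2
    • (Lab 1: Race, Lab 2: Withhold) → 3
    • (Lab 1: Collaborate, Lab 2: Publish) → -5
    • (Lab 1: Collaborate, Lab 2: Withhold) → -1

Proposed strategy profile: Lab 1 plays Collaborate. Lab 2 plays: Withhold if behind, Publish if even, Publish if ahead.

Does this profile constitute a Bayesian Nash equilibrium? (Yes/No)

A profile is a BNE iff every type of every player is best-responding given beliefs about the other side.
Lab 1 plays Collaborate: E[Collaborate] = 0.125·(13) + 0.125·(9) + 0.75·(9) = 9.5; E[Race] = 8.125. Best-responding. ✓
Lab 2 (research lead behind), facing Collaborate: Publish gives -3, Withhold gives 1. Proposed Withhold is best. ✓
Lab 2 (research lead even), facing Collaborate: Publish gives 13, Withhold gives 9. Proposed Publish is best. ✓
Lab 2 (research lead ahead), facing Collaborate: Publish gives -5, Withhold gives -1. Proposed Publish is not best — profitable deviation exists. ✗

No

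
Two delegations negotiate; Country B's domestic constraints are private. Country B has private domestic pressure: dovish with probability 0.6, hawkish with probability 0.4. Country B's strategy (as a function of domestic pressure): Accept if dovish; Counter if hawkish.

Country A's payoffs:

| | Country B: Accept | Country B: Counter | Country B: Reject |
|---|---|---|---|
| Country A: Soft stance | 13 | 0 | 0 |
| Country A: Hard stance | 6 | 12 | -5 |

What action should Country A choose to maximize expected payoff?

Hard stance

E[Soft stance] = 0.6·(13) + 0.4·(0) = 7.8
E[Hard stance] = 0.6·(6) + 0.4·(12) = 8.4
Best response: Hard stance (8.4 is the largest).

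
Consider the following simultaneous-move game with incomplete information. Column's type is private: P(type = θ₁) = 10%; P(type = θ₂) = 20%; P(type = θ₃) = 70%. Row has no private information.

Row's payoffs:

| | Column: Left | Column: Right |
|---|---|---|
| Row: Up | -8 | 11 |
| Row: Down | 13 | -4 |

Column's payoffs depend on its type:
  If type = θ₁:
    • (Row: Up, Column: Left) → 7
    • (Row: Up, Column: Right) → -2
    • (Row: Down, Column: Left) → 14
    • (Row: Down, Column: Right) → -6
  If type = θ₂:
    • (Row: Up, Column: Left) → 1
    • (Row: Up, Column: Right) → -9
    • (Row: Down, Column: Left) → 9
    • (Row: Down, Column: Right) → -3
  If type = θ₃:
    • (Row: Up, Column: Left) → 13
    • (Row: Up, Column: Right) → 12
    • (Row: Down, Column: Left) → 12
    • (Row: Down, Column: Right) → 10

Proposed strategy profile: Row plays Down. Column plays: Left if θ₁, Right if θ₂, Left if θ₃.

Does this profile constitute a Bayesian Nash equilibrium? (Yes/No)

Row plays Down: E[Down] = 0.1·(13) + 0.2·(-4) + 0.7·(13) = 9.6; E[Up] = -4.2. Best-responding. ✓
Column (type θ₁), facing Down: Left gives 14, Right gives -6. Proposed Left is best. ✓
Column (type θ₂), facing Down: Left gives 9, Right gives -3. Proposed Right is not best — profitable deviation exists. ✗
Column (type θ₃), facing Down: Left gives 12, Right gives 10. Proposed Left is best. ✓

No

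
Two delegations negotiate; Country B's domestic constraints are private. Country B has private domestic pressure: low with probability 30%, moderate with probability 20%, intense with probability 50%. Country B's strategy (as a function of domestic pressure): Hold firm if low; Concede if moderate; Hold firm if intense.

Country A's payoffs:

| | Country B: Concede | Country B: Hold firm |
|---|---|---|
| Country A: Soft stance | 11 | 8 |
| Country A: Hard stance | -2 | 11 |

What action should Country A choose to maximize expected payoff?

Soft stance

Compute Country A's expected payoff for each action, taking the expectation over Country B's type.
E[Soft stance] = 0.3·(8) + 0.2·(11) + 0.5·(8) = 8.6
E[Hard stance] = 0.3·(11) + 0.2·(-2) + 0.5·(11) = 8.4
Best response: Soft stance (8.6 is the largest).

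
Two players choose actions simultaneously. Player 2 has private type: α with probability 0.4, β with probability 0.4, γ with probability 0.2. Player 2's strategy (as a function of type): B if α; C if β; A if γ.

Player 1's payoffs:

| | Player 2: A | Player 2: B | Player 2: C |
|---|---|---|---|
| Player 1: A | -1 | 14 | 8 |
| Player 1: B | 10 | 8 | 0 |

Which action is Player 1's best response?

Compute Player 1's expected payoff for each action, taking the expectation over Player 2's type.
E[A] = 0.4·(14) + 0.4·(8) + 0.2·(-1) = 8.6
E[B] = 0.4·(8) + 0.4·(0) + 0.2·(10) = 5.2
Best response: A (8.6 is the largest).

A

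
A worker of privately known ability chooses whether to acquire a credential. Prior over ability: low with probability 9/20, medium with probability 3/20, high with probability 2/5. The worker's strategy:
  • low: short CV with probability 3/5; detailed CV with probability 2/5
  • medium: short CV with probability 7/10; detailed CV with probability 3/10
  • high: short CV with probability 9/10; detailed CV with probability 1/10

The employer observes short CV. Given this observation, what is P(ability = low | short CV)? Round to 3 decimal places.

0.367

Apply Bayes' rule using the sender's strategy as the likelihood.
P(short CV) = (9/20)·(3/5) + (3/20)·(7/10) + (2/5)·(9/10) = 147/200
P(low | short CV) = ((9/20)·(3/5)) / (147/200) = (27/100) / (147/200) = 18/49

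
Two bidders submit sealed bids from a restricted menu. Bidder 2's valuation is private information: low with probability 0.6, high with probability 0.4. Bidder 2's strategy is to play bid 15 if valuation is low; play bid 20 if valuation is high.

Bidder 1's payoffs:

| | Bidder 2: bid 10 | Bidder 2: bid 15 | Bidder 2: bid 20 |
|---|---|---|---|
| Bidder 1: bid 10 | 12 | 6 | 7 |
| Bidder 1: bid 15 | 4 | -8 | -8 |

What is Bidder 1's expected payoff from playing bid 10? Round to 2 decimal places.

Take the expectation over Bidder 2's valuation, weighting each type's action by its prior probability.
E[bid 10] = 0.6·6 + 0.4·7 = 3.6 + 2.8 = 6.4

6.40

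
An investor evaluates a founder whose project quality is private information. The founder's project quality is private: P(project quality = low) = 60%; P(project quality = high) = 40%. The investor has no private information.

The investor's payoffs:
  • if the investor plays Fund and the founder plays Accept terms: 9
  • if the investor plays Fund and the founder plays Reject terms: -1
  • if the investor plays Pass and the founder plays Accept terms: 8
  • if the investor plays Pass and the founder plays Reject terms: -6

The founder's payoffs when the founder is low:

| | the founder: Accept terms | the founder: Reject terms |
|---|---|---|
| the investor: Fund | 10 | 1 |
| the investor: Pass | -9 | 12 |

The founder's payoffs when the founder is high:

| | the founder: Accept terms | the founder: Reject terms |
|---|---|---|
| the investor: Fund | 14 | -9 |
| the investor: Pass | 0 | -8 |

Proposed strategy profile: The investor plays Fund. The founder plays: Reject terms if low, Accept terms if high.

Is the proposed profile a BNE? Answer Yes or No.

No

A profile is a BNE iff every type of every player is best-responding given beliefs about the other side.
The investor plays Fund: E[Fund] = 0.6·(-1) + 0.4·(9) = 3; E[Pass] = -0.4. Best-responding. ✓
The founder (project quality low), facing Fund: Accept terms gives 10, Reject terms gives 1. Proposed Reject terms is not best — profitable deviation exists. ✗
The founder (project quality high), facing Fund: Accept terms gives 14, Reject terms gives -9. Proposed Accept terms is best. ✓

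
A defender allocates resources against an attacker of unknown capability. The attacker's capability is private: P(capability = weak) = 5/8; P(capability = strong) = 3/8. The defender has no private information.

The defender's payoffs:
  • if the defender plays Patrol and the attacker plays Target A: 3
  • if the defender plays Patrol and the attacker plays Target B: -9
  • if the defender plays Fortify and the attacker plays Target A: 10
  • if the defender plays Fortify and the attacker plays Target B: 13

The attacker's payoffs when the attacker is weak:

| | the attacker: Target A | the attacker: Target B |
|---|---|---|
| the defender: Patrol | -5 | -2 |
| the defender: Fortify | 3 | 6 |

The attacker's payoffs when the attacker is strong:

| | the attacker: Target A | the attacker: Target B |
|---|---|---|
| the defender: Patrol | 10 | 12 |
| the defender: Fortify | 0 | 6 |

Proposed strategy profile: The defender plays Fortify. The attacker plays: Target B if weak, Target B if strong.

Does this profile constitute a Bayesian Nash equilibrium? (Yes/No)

Yes

A profile is a BNE iff every type of every player is best-responding given beliefs about the other side.
The defender plays Fortify: E[Fortify] = 5/8·(13) + 3/8·(13) = 13; E[Patrol] = -9. Best-responding. ✓
The attacker (capability weak), facing Fortify: Target A gives 3, Target B gives 6. Proposed Target B is best. ✓
The attacker (capability strong), facing Fortify: Target A gives 0, Target B gives 6. Proposed Target B is best. ✓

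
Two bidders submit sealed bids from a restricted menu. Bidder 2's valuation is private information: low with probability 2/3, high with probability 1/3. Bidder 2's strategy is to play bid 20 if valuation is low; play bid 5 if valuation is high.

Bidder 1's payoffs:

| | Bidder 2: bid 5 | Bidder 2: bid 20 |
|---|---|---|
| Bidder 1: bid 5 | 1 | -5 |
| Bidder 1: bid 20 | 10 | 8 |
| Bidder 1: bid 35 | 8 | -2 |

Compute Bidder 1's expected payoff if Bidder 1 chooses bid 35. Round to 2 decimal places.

E[bid 35] = 2/3·(-2) + 1/3·8 = (-4/3) + 8/3 = 4/3

1.33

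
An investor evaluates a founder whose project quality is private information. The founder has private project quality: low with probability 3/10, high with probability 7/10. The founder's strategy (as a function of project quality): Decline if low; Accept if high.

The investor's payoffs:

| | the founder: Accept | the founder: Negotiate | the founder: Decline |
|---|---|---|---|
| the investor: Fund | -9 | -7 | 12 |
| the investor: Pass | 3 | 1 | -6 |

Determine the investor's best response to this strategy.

Pass

Compute the investor's expected payoff for each action, taking the expectation over the founder's type.
E[Fund] = 3/10·(12) + 7/10·(-9) = -27/10
E[Pass] = 3/10·(-6) + 7/10·(3) = 3/10
Best response: Pass (3/10 is the largest).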